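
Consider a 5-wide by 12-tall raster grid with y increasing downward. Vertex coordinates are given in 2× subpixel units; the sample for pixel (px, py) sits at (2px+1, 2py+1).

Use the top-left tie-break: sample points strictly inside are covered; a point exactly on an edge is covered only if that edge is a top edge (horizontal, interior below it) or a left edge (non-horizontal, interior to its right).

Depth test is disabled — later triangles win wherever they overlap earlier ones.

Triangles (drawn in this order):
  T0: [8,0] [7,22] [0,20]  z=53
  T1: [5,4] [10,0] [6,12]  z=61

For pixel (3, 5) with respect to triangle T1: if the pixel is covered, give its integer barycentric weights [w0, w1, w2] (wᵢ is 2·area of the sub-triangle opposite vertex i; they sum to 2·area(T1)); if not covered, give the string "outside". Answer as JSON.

T0:
  2·area = 156
  edge (8, 0)→(7, 22): d=(-1,22) right/bottom  bias=-1
  edge (7, 22)→(0, 20): d=(-7,-2) top-left  bias=+0
  edge (0, 20)→(8, 0): d=(8,-20) top-left  bias=+0
    (3,1)@(7, 3): e=[19,133,4] → #
    (4,1)@(9, 3): e=[-25,137,44] → ·
    (3,2)@(7, 5): e=[17,119,20] → #
    (4,2)@(9, 5): e=[-27,123,60] → ·
    (3,3)@(7, 7): e=[15,105,36] → #
    (4,3)@(9, 7): e=[-29,109,76] → ·
    (2,4)@(5, 9): e=[57,87,12] → #
    (4,4)@(9, 9): e=[-31,95,92] → ·
    (2,5)@(5, 11): e=[55,73,28] → #
    (4,5)@(9, 11): e=[-33,81,108] → ·
    (1,6)@(3, 13): e=[97,55,4] → #
    (4,6)@(9, 13): e=[-35,67,124] → ·
  covered (22 px):
    · · · · ·
    · · · # ·
    · · · # ·
    · · · # ·
    · · # # ·
    · · # # ·
    · # # # ·
    · # # # ·
    · # # # ·
    # # # # ·
    · · # # ·
    · · · · ·
T1:
  2·area = 44
  edge (5, 4)→(10, 0): d=(5,-4) top-left  bias=+0
  edge (10, 0)→(6, 12): d=(-4,12) right/bottom  bias=-1
  edge (6, 12)→(5, 4): d=(-1,-8) top-left  bias=+0
    (4,0)@(9, 1): e=[1,8,35] → #
    (3,1)@(7, 3): e=[3,24,17] → #
    (4,1)@(9, 3): e=[11,0,33] → ·  [on edge]
    (3,2)@(7, 5): e=[13,16,15] → #
    (4,2)@(9, 5): e=[21,-8,31] → ·
    (3,3)@(7, 7): e=[23,8,13] → #
    (4,3)@(9, 7): e=[31,-16,29] → ·
    (3,4)@(7, 9): e=[33,0,11] → ·  [on edge]
    (2,7)@(5, 15): e=[55,0,-11] → ·  [on edge]
    (1,10)@(3, 21): e=[77,0,-33] → ·  [on edge]
  covered (4 px):
    · · · · #
    · · · # ·
    · · · # ·
    · · · # ·
    · · · · ·
    · · · · ·
    · · · · ·
    · · · · ·
    · · · · ·
    · · · · ·
    · · · · ·
    · · · · ·

Result: "outside"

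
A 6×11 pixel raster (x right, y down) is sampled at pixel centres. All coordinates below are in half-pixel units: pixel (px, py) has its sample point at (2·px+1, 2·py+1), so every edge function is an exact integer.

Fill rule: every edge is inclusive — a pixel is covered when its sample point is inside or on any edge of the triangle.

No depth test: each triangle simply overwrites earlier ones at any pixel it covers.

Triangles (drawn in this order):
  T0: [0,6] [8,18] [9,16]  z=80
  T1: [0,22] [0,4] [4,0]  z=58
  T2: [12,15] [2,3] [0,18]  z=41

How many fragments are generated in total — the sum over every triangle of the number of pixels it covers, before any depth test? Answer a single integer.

T0:
  2·area = 28  (B↔C swapped to make it positive)
  edge (0, 6)→(9, 16): d=(9,10) inclusive
  edge (9, 16)→(8, 18): d=(-1,2) inclusive
  edge (8, 18)→(0, 6): d=(-8,-12) inclusive
    (2,6)@(5, 13): e=[13,11,4] → █
    (3,6)@(7, 13): e=[-7,7,28] → ·
    (2,7)@(5, 15): e=[31,9,-12] → ·
    (3,7)@(7, 15): e=[11,5,12] → █
    (4,7)@(9, 15): e=[-9,1,36] → ·
    (3,8)@(7, 17): e=[29,3,-4] → ·
  covered (2 px):
    · · · · · ·
    · · · · · ·
    · · · · · ·
    · · · · · ·
    · · · · · ·
    · · · · · ·
    · · █ · · ·
    · · · █ · ·
    · · · · · ·
    · · · · · ·
    · · · · · ·
T1:
  2·area = 72
  edge (0, 22)→(0, 4): d=(0,-18) inclusive
  edge (0, 4)→(4, 0): d=(4,-4) inclusive
  edge (4, 0)→(0, 22): d=(-4,22) inclusive
    (1,0)@(3, 1): e=[54,0,18] → █  [on edge]
    (2,0)@(5, 1): e=[90,8,-26] → ·
    (0,1)@(1, 3): e=[18,0,54] → █  [on edge]
    (2,1)@(5, 3): e=[90,16,-34] → ·
    (0,2)@(1, 5): e=[18,8,46] → █
    (2,2)@(5, 5): e=[90,24,-42] → ·
    (0,3)@(1, 7): e=[18,16,38] → █
    (1,3)@(3, 7): e=[54,24,-6] → ·
    (0,4)@(1, 9): e=[18,24,30] → █
    (1,4)@(3, 9): e=[54,32,-14] → ·
    (0,5)@(1, 11): e=[18,32,22] → █
    (1,5)@(3, 11): e=[54,40,-22] → ·
  covered (10 px):
    · █ · · · ·
    █ █ · · · ·
    █ █ · · · ·
    █ · · · · ·
    █ · · · · ·
    █ · · · · ·
    █ · · · · ·
    █ · · · · ·
    · · · · · ·
    · · · · · ·
    · · · · · ·
T2:
  2·area = 174  (B↔C swapped to make it positive)
  edge (12, 15)→(0, 18): d=(-12,3) inclusive
  edge (0, 18)→(2, 3): d=(2,-15) inclusive
  edge (2, 3)→(12, 15): d=(10,12) inclusive
    (1,2)@(3, 5): e=[147,19,8] → █
    (2,2)@(5, 5): e=[141,49,-16] → ·
    (1,3)@(3, 7): e=[123,23,28] → █
    (2,3)@(5, 7): e=[117,53,4] → █
    (3,3)@(7, 7): e=[111,83,-20] → ·
    (1,4)@(3, 9): e=[99,27,48] → █
    (3,4)@(7, 9): e=[87,87,0] → █  [on edge]
    (4,4)@(9, 9): e=[81,117,-24] → ·
    (0,5)@(1, 11): e=[81,1,92] → █
    (4,5)@(9, 11): e=[57,121,-4] → ·
    (0,6)@(1, 13): e=[57,5,112] → █
    (4,6)@(9, 13): e=[33,125,16] → █
  covered (23 px):
    · · · · · ·
    · · · · · ·
    · █ · · · ·
    · █ █ · · ·
    · █ █ █ · ·
    █ █ █ █ · ·
    █ █ █ █ █ ·
    █ █ █ █ █ █
    █ █ · · · ·
    · · · · · ·
    · · · · · ·

Final: 35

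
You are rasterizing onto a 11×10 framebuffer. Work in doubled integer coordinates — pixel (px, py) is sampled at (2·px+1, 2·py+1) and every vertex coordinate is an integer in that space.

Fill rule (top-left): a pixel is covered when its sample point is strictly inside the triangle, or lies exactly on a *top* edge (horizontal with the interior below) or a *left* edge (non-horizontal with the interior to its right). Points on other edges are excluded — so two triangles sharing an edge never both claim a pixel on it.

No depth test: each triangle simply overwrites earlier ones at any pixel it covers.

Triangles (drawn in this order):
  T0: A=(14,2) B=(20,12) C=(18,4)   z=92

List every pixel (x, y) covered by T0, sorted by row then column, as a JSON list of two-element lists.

T0:
  2·area = 28  (B↔C swapped to make it positive)
  edge (14, 2)→(18, 4): d=(4,2) right/bottom  bias=-1
  edge (18, 4)→(20, 12): d=(2,8) right/bottom  bias=-1
  edge (20, 12)→(14, 2): d=(-6,-10) top-left  bias=+0
    (7,1)@(15, 3): e=[2,22,4] → █
    (8,1)@(17, 3): e=[-2,6,24] → ·
    (7,2)@(15, 5): e=[10,26,-8] → ·
    (8,2)@(17, 5): e=[6,10,12] → █
    (9,2)@(19, 5): e=[2,-6,32] → ·
    (8,3)@(17, 7): e=[14,14,0] → █  [on edge]
    (9,3)@(19, 7): e=[10,-2,20] → ·
    (8,4)@(17, 9): e=[22,18,-12] → ·
    (9,4)@(19, 9): e=[18,2,8] → █
    (10,4)@(21, 9): e=[14,-14,28] → ·
    (9,5)@(19, 11): e=[26,6,-4] → ·
  covered (4 px):
    · · · · · · · · · · ·
    · · · · · · · █ · · ·
    · · · · · · · · █ · ·
    · · · · · · · · █ · ·
    · · · · · · · · · █ ·
    · · · · · · · · · · ·
    · · · · · · · · · · ·
    · · · · · · · · · · ·
    · · · · · · · · · · ·
    · · · · · · · · · · ·

Result: [[7,1],[8,2],[8,3],[9,4]]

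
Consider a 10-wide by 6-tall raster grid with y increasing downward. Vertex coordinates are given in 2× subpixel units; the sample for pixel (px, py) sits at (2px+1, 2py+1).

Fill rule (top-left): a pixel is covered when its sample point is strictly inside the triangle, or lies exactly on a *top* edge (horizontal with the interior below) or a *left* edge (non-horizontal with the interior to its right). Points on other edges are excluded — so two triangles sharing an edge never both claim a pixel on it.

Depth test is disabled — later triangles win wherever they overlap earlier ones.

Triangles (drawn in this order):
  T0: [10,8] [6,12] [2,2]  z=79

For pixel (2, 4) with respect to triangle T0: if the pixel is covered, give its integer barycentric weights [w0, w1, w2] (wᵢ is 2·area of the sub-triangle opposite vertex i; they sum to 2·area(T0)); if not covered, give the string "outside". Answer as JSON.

T0:
  2·area = 56
  edge (10, 8)→(6, 12): d=(-4,4) right/bottom  bias=-1
  edge (6, 12)→(2, 2): d=(-4,-10) top-left  bias=+0
  edge (2, 2)→(10, 8): d=(8,6) right/bottom  bias=-1
    (8,0)@(17, 1): e=[0,154,-98] → .  [on edge]
    (1,1)@(3, 3): e=[48,6,2] → X
    (2,1)@(5, 3): e=[40,26,-10] → .
    (7,1)@(15, 3): e=[0,126,-70] → .  [on edge]
    (1,2)@(3, 5): e=[40,-2,18] → .
    (2,2)@(5, 5): e=[32,18,6] → X
    (3,2)@(7, 5): e=[24,38,-6] → .
    (6,2)@(13, 5): e=[0,98,-42] → .  [on edge]
    (2,3)@(5, 7): e=[24,10,22] → X
    (3,3)@(7, 7): e=[16,30,10] → X
    (4,3)@(9, 7): e=[8,50,-2] → .
    (5,3)@(11, 7): e=[0,70,-14] → .  [on edge]
    (4,4)@(9, 9): e=[0,42,14] → .  [on edge]
    (3,5)@(7, 11): e=[0,14,42] → .  [on edge]
  covered (6 px):
    . . . . . . . . . .
    . X . . . . . . . .
    . . X . . . . . . .
    . . X X . . . . . .
    . . X X . . . . . .
    . . . . . . . . . .

Result: [2,38,16]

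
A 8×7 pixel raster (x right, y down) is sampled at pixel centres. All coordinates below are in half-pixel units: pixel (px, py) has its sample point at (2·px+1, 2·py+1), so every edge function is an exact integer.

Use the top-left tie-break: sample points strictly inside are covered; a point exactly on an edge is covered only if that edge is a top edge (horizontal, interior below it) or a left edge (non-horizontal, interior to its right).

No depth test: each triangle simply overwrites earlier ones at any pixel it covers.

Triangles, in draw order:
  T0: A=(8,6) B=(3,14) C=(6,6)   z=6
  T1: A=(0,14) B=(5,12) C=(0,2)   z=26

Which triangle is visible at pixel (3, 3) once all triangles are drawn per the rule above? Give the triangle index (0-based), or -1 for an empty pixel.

T0:
  2·area = 16
  edge (8, 6)→(3, 14): d=(-5,8) right/bottom  bias=-1
  edge (3, 14)→(6, 6): d=(3,-8) top-left  bias=+0
  edge (6, 6)→(8, 6): d=(2,0) top-left  bias=+0
    (3,3)@(7, 7): e=[3,11,2] → #
    (4,3)@(9, 7): e=[-13,27,2] → ·
    (2,4)@(5, 9): e=[9,1,6] → #
    (3,4)@(7, 9): e=[-7,17,6] → ·
    (2,5)@(5, 11): e=[-1,7,10] → ·
  covered (2 px):
    · · · · · · · ·
    · · · · · · · ·
    · · · · · · · ·
    · · · # · · · ·
    · · # · · · · ·
    · · · · · · · ·
    · · · · · · · ·
T1:
  2·area = 60  (B↔C swapped to make it positive)
  edge (0, 14)→(0, 2): d=(0,-12) top-left  bias=+0
  edge (0, 2)→(5, 12): d=(5,10) right/bottom  bias=-1
  edge (5, 12)→(0, 14): d=(-5,2) right/bottom  bias=-1
    (0,2)@(1, 5): e=[12,5,43] → #
    (1,2)@(3, 5): e=[36,-15,39] → ·
    (0,3)@(1, 7): e=[12,15,33] → #
    (1,3)@(3, 7): e=[36,-5,29] → ·
    (0,4)@(1, 9): e=[12,25,23] → #
    (1,4)@(3, 9): e=[36,5,19] → #
    (2,4)@(5, 9): e=[60,-15,15] → ·
    (0,5)@(1, 11): e=[12,35,13] → #
    (2,5)@(5, 11): e=[60,-5,5] → ·
    (0,6)@(1, 13): e=[12,45,3] → #
    (1,6)@(3, 13): e=[36,25,-1] → ·
  covered (7 px):
    · · · · · · · ·
    · · · · · · · ·
    # · · · · · · ·
    # · · · · · · ·
    # # · · · · · ·
    # # · · · · · ·
    # · · · · · · ·

Z-buffer (winner per pixel, '.' = empty):
  . . . . . . . .
  . . . . . . . .
  1 . . . . . . .
  1 . . 0 . . . .
  1 1 0 . . . . .
  1 1 . . . . . .
  1 . . . . . . .

Answer: 0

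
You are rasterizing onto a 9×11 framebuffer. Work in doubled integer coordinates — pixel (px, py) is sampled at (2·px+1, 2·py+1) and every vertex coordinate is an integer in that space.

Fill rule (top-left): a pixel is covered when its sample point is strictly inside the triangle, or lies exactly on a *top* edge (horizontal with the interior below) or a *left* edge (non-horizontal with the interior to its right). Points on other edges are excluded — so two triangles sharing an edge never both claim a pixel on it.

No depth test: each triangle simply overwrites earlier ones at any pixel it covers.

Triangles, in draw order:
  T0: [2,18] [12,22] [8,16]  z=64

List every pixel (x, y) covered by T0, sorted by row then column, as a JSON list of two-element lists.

T0:
  2·area = 44  (B↔C swapped to make it positive)
  edge (2, 18)→(8, 16): d=(6,-2) top-left  bias=+0
  edge (8, 16)→(12, 22): d=(4,6) right/bottom  bias=-1
  edge (12, 22)→(2, 18): d=(-10,-4) top-left  bias=+0
    (8,6)@(17, 13): e=[0,-66,110] → .  [on edge]
    (5,7)@(11, 15): e=[0,-22,66] → .  [on edge]
    (2,8)@(5, 17): e=[0,22,22] → X  [on edge]
    (3,8)@(7, 17): e=[4,10,30] → X
    (4,8)@(9, 17): e=[8,-2,38] → .
    (2,9)@(5, 19): e=[12,30,2] → X
    (4,9)@(9, 19): e=[20,6,18] → X
    (5,9)@(11, 19): e=[24,-6,26] → .
    (2,10)@(5, 21): e=[24,38,-18] → .
    (3,10)@(7, 21): e=[28,26,-10] → .
    (4,10)@(9, 21): e=[32,14,-2] → .
    (5,10)@(11, 21): e=[36,2,6] → X
  covered (6 px):
    . . . . . . . . .
    . . . . . . . . .
    . . . . . . . . .
    . . . . . . . . .
    . . . . . . . . .
    . . . . . . . . .
    . . . . . . . . .
    . . . . . . . . .
    . . X X . . . . .
    . . X X X . . . .
    . . . . . X . . .

Result: [[2,8],[3,8],[2,9],[3,9],[4,9],[5,10]]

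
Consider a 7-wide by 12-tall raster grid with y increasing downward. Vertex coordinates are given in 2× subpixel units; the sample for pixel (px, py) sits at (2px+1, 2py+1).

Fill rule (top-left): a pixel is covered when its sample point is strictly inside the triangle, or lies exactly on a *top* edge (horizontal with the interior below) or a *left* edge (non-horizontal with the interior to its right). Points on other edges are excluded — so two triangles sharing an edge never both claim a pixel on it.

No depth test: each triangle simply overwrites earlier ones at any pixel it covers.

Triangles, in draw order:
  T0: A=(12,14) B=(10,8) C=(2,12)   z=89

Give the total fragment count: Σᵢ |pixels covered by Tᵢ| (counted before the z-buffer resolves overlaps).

T0:
  2·area = 56  (B↔C swapped to make it positive)
  edge (12, 14)→(2, 12): d=(-10,-2) top-left  bias=+0
  edge (2, 12)→(10, 8): d=(8,-4) top-left  bias=+0
  edge (10, 8)→(12, 14): d=(2,6) right/bottom  bias=-1
    (4,2)@(9, 5): e=[84,-28,0] → ·  [on edge]
    (4,4)@(9, 9): e=[44,4,8] → █
    (5,4)@(11, 9): e=[48,12,-4] → ·
    (2,5)@(5, 11): e=[16,4,36] → █
    (3,5)@(7, 11): e=[20,12,24] → █
    (5,5)@(11, 11): e=[28,28,0] → ·  [on edge]
    (2,6)@(5, 13): e=[-4,20,40] → ·
    (3,6)@(7, 13): e=[0,28,28] → █  [on edge]
    (5,6)@(11, 13): e=[8,44,4] → █
    (6,6)@(13, 13): e=[12,52,-8] → ·
    (3,7)@(7, 15): e=[-20,44,32] → ·
    (4,7)@(9, 15): e=[-16,52,20] → ·
    (6,8)@(13, 17): e=[-28,84,0] → ·  [on edge]
  covered (7 px):
    · · · · · · ·
    · · · · · · ·
    · · · · · · ·
    · · · · · · ·
    · · · · █ · ·
    · · █ █ █ · ·
    · · · █ █ █ ·
    · · · · · · ·
    · · · · · · ·
    · · · · · · ·
    · · · · · · ·
    · · · · · · ·

Answer: 7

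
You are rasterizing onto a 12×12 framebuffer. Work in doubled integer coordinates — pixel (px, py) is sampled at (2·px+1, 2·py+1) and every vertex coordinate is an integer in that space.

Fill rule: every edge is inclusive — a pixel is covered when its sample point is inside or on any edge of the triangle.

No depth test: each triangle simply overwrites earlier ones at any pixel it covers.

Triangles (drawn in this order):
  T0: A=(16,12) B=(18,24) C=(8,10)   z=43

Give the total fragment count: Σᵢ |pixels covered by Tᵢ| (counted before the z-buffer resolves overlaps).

T0:
  2·area = 92
  edge (16, 12)→(18, 24): d=(2,12) inclusive
  edge (18, 24)→(8, 10): d=(-10,-14) inclusive
  edge (8, 10)→(16, 12): d=(8,2) inclusive
    (1,1)@(3, 3): e=[138,0,-46] → ·  [on edge]
    (4,5)@(9, 11): e=[82,4,6] → #
    (5,5)@(11, 11): e=[58,32,2] → #
    (6,5)@(13, 11): e=[34,60,-2] → ·
    (4,6)@(9, 13): e=[86,-16,22] → ·
    (5,6)@(11, 13): e=[62,12,18] → #
    (6,6)@(13, 13): e=[38,40,14] → #
    (7,6)@(15, 13): e=[14,68,10] → #
    (8,6)@(17, 13): e=[-10,96,6] → ·
    (5,7)@(11, 15): e=[66,-8,34] → ·
    (6,7)@(13, 15): e=[42,20,30] → #
    (8,7)@(17, 15): e=[-6,76,22] → ·
    (6,8)@(13, 17): e=[46,0,46] → #  [on edge]
  covered (12 px):
    · · · · · · · · · · · ·
    · · · · · · · · · · · ·
    · · · · · · · · · · · ·
    · · · · · · · · · · · ·
    · · · · · · · · · · · ·
    · · · · # # · · · · · ·
    · · · · · # # # · · · ·
    · · · · · · # # · · · ·
    · · · · · · # # · · · ·
    · · · · · · · # # · · ·
    · · · · · · · · # · · ·
    · · · · · · · · · · · ·

Answer: 12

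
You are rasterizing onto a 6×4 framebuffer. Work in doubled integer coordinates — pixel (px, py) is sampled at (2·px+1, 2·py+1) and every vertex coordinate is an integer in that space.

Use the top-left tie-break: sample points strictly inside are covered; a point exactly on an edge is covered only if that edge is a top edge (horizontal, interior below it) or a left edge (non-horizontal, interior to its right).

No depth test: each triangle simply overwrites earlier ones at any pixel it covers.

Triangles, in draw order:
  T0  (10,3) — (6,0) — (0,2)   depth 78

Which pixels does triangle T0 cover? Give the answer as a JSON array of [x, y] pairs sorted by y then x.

T0:
  2·area = 26  (B↔C swapped to make it positive)
  edge (10, 3)→(0, 2): d=(-10,-1) top-left  bias=+0
  edge (0, 2)→(6, 0): d=(6,-2) top-left  bias=+0
  edge (6, 0)→(10, 3): d=(4,3) right/bottom  bias=-1
    (1,0)@(3, 1): e=[13,0,13] → X  [on edge]
    (2,0)@(5, 1): e=[15,4,7] → X
    (3,0)@(7, 1): e=[17,8,1] → X
    (4,0)@(9, 1): e=[19,12,-5] → .
    (1,1)@(3, 3): e=[-7,12,21] → .
    (2,1)@(5, 3): e=[-5,16,15] → .
    (3,1)@(7, 3): e=[-3,20,9] → .
  covered (3 px):
    . X X X . .
    . . . . . .
    . . . . . .
    . . . . . .

Result: [[1,0],[2,0],[3,0]]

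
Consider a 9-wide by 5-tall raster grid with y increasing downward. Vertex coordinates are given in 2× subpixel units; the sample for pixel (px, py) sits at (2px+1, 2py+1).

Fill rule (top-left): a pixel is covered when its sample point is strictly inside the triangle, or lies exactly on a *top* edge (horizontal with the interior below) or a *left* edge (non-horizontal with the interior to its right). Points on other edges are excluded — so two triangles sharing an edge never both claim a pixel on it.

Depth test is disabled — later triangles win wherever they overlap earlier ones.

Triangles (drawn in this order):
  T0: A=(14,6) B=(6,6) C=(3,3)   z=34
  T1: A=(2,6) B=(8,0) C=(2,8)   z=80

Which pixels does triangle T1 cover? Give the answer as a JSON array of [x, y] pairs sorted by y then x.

T0:
  2·area = 24
  edge (14, 6)→(6, 6): d=(-8,0) right/bottom  bias=-1
  edge (6, 6)→(3, 3): d=(-3,-3) top-left  bias=+0
  edge (3, 3)→(14, 6): d=(11,3) right/bottom  bias=-1
    (0,0)@(1, 1): e=[40,0,-16] → .  [on edge]
    (1,1)@(3, 3): e=[24,0,0] → .  [on edge]
    (2,2)@(5, 5): e=[8,0,16] → X  [on edge]
    (3,2)@(7, 5): e=[8,6,10] → X
    (4,2)@(9, 5): e=[8,12,4] → X
    (5,2)@(11, 5): e=[8,18,-2] → .
    (2,3)@(5, 7): e=[-8,-6,38] → .
    (3,3)@(7, 7): e=[-8,0,32] → .  [on edge]
    (4,3)@(9, 7): e=[-8,6,26] → .
    (4,4)@(9, 9): e=[-24,0,48] → .  [on edge]
  covered (3 px):
    . . . . . . . . .
    . . . . . . . . .
    . . X X X . . . .
    . . . . . . . . .
    . . . . . . . . .
T1:
  2·area = 12
  edge (2, 6)→(8, 0): d=(6,-6) top-left  bias=+0
  edge (8, 0)→(2, 8): d=(-6,8) right/bottom  bias=-1
  edge (2, 8)→(2, 6): d=(0,-2) top-left  bias=+0
    (3,0)@(7, 1): e=[0,2,10] → X  [on edge]
    (4,0)@(9, 1): e=[12,-14,14] → .
    (2,1)@(5, 3): e=[0,6,6] → X  [on edge]
    (3,1)@(7, 3): e=[12,-10,10] → .
    (1,2)@(3, 5): e=[0,10,2] → X  [on edge]
    (2,2)@(5, 5): e=[12,-6,6] → .
    (0,3)@(1, 7): e=[0,14,-2] → .  [on edge]
    (1,3)@(3, 7): e=[12,-2,2] → .
  covered (3 px):
    . . . X . . . . .
    . . X . . . . . .
    . X . . . . . . .
    . . . . . . . . .
    . . . . . . . . .

Final: [[3,0],[2,1],[1,2]]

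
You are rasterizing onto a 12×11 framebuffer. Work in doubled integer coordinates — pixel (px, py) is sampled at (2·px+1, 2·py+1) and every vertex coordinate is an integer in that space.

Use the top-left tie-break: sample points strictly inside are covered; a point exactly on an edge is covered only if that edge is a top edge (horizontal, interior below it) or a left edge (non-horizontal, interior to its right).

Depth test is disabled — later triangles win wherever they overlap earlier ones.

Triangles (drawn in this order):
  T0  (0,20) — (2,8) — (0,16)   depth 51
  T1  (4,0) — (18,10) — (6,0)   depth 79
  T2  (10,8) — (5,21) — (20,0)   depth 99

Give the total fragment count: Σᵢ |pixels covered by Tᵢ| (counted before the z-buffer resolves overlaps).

T0:
  2·area = 8  (B↔C swapped to make it positive)
  edge (0, 20)→(0, 16): d=(0,-4) top-left  bias=+0
  edge (0, 16)→(2, 8): d=(2,-8) top-left  bias=+0
  edge (2, 8)→(0, 20): d=(-2,12) right/bottom  bias=-1
    (0,6)@(1, 13): e=[4,2,2] → X
    (1,6)@(3, 13): e=[12,18,-22] → .
    (0,7)@(1, 15): e=[4,6,-2] → .
  covered (1 px):
    . . . . . . . . . . . .
    . . . . . . . . . . . .
    . . . . . . . . . . . .
    . . . . . . . . . . . .
    . . . . . . . . . . . .
    . . . . . . . . . . . .
    X . . . . . . . . . . .
    . . . . . . . . . . . .
    . . . . . . . . . . . .
    . . . . . . . . . . . .
    . . . . . . . . . . . .
T1:
  2·area = 20  (B↔C swapped to make it positive)
  edge (4, 0)→(6, 0): d=(2,0) top-left  bias=+0
  edge (6, 0)→(18, 10): d=(12,10) right/bottom  bias=-1
  edge (18, 10)→(4, 0): d=(-14,-10) top-left  bias=+0
    (3,0)@(7, 1): e=[2,2,16] → X
    (4,0)@(9, 1): e=[2,-18,36] → .
    (3,1)@(7, 3): e=[6,26,-12] → .
    (4,1)@(9, 3): e=[6,6,8] → X
    (5,1)@(11, 3): e=[6,-14,28] → .
    (4,2)@(9, 5): e=[10,30,-20] → .
    (5,2)@(11, 5): e=[10,10,0] → X  [on edge]
    (6,2)@(13, 5): e=[10,-10,20] → .
    (5,3)@(11, 7): e=[14,34,-28] → .
  covered (3 px):
    . . . X . . . . . . . .
    . . . . X . . . . . . .
    . . . . . X . . . . . .
    . . . . . . . . . . . .
    . . . . . . . . . . . .
    . . . . . . . . . . . .
    . . . . . . . . . . . .
    . . . . . . . . . . . .
    . . . . . . . . . . . .
    . . . . . . . . . . . .
    . . . . . . . . . . . .
T2:
  2·area = 90  (B↔C swapped to make it positive)
  edge (10, 8)→(20, 0): d=(10,-8) top-left  bias=+0
  edge (20, 0)→(5, 21): d=(-15,21) right/bottom  bias=-1
  edge (5, 21)→(10, 8): d=(5,-13) top-left  bias=+0
    (9,0)@(19, 1): e=[2,6,82] → X
    (10,0)@(21, 1): e=[18,-36,108] → .
    (8,1)@(17, 3): e=[6,18,66] → X
    (9,1)@(19, 3): e=[22,-24,92] → .
    (7,2)@(15, 5): e=[10,30,50] → X
    (8,2)@(17, 5): e=[26,-12,76] → .
    (6,3)@(13, 7): e=[14,42,34] → X
    (7,3)@(15, 7): e=[30,0,60] → .  [on edge]
    (5,4)@(11, 9): e=[18,54,18] → X
    (7,4)@(15, 9): e=[50,-30,70] → .
    (4,5)@(9, 11): e=[22,66,2] → X
    (6,5)@(13, 11): e=[54,-18,54] → .
    (2,10)@(5, 21): e=[90,0,0] → .  [on edge]
  covered (11 px):
    . . . . . . . . . X . .
    . . . . . . . . X . . .
    . . . . . . . X . . . .
    . . . . . . X . . . . .
    . . . . . X X . . . . .
    . . . . X X . . . . . .
    . . . . X . . . . . . .
    . . . . X . . . . . . .
    . . . X . . . . . . . .
    . . . . . . . . . . . .
    . . . . . . . . . . . .

Final: 15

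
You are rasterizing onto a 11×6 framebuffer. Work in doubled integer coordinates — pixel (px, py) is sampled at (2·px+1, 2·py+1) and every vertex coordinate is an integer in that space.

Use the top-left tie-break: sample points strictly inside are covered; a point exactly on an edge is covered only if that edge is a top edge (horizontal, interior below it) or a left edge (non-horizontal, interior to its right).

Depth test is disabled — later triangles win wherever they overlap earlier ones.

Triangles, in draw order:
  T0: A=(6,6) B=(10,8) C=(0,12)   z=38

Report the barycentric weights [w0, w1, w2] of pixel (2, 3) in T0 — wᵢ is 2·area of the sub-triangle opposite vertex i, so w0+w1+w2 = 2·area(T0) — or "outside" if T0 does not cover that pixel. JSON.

T0:
  2·area = 36
  edge (6, 6)→(10, 8): d=(4,2) right/bottom  bias=-1
  edge (10, 8)→(0, 12): d=(-10,4) right/bottom  bias=-1
  edge (0, 12)→(6, 6): d=(6,-6) top-left  bias=+0
    (5,0)@(11, 1): e=[-30,66,0] → .  [on edge]
    (4,1)@(9, 3): e=[-18,54,0] → .  [on edge]
    (3,2)@(7, 5): e=[-6,42,0] → .  [on edge]
    (2,3)@(5, 7): e=[6,30,0] → X  [on edge]
    (3,3)@(7, 7): e=[2,22,12] → X
    (4,3)@(9, 7): e=[-2,14,24] → .
    (1,4)@(3, 9): e=[18,18,0] → X  [on edge]
    (4,4)@(9, 9): e=[6,-6,36] → .
    (0,5)@(1, 11): e=[30,6,0] → X  [on edge]
    (1,5)@(3, 11): e=[26,-2,12] → .
    (2,5)@(5, 11): e=[22,-10,24] → .
    (3,5)@(7, 11): e=[18,-18,36] → .
  covered (6 px):
    . . . . . . . . . . .
    . . . . . . . . . . .
    . . . . . . . . . . .
    . . X X . . . . . . .
    . X X X . . . . . . .
    X . . . . . . . . . .

Result: [30,0,6]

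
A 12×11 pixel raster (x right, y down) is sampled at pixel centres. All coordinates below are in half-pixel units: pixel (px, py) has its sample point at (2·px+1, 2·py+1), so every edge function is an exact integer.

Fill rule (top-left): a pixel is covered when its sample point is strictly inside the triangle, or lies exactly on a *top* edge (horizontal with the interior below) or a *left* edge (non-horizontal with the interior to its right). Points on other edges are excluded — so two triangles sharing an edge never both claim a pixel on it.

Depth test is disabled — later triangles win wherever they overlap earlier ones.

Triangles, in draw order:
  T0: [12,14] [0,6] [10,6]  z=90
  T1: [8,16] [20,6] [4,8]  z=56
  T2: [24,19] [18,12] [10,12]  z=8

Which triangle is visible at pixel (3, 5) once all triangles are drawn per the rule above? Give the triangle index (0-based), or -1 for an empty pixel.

T0:
  2·area = 80
  edge (12, 14)→(0, 6): d=(-12,-8) top-left  bias=+0
  edge (0, 6)→(10, 6): d=(10,0) top-left  bias=+0
  edge (10, 6)→(12, 14): d=(2,8) right/bottom  bias=-1
    (1,3)@(3, 7): e=[12,10,58] → █
    (2,3)@(5, 7): e=[28,10,42] → █
    (3,3)@(7, 7): e=[44,10,26] → █
    (4,3)@(9, 7): e=[60,10,10] → █
    (5,3)@(11, 7): e=[76,10,-6] → ·
    (1,4)@(3, 9): e=[-12,30,62] → ·
    (2,4)@(5, 9): e=[4,30,46] → █
    (5,4)@(11, 9): e=[52,30,-2] → ·
    (2,5)@(5, 11): e=[-20,50,50] → ·
    (3,5)@(7, 11): e=[-4,50,34] → ·
    (4,5)@(9, 11): e=[12,50,18] → █
    (5,5)@(11, 11): e=[28,50,2] → █
  covered (10 px):
    · · · · · · · · · · · ·
    · · · · · · · · · · · ·
    · · · · · · · · · · · ·
    · █ █ █ █ · · · · · · ·
    · · █ █ █ · · · · · · ·
    · · · · █ █ · · · · · ·
    · · · · · █ · · · · · ·
    · · · · · · · · · · · ·
    · · · · · · · · · · · ·
    · · · · · · · · · · · ·
    · · · · · · · · · · · ·
T1:
  2·area = 136  (B↔C swapped to make it positive)
  edge (8, 16)→(4, 8): d=(-4,-8) top-left  bias=+0
  edge (4, 8)→(20, 6): d=(16,-2) top-left  bias=+0
  edge (20, 6)→(8, 16): d=(-12,10) right/bottom  bias=-1
    (6,3)@(13, 7): e=[76,2,58] → █
    (7,3)@(15, 7): e=[92,6,38] → █
    (8,3)@(17, 7): e=[108,10,18] → █
    (9,3)@(19, 7): e=[124,14,-2] → ·
    (2,4)@(5, 9): e=[4,18,114] → █
    (3,4)@(7, 9): e=[20,22,94] → █
    (4,4)@(9, 9): e=[36,26,74] → █
    (5,4)@(11, 9): e=[52,30,54] → █
    (8,4)@(17, 9): e=[100,42,-6] → ·
    (2,5)@(5, 11): e=[-4,50,90] → ·
    (3,5)@(7, 11): e=[12,54,70] → █
    (7,5)@(15, 11): e=[76,70,-10] → ·
  covered (17 px):
    · · · · · · · · · · · ·
    · · · · · · · · · · · ·
    · · · · · · · · · · · ·
    · · · · · · █ █ █ · · ·
    · · █ █ █ █ █ █ · · · ·
    · · · █ █ █ █ · · · · ·
    · · · █ █ █ · · · · · ·
    · · · · █ · · · · · · ·
    · · · · · · · · · · · ·
    · · · · · · · · · · · ·
    · · · · · · · · · · · ·
T2:
  2·area = 56  (B↔C swapped to make it positive)
  edge (24, 19)→(10, 12): d=(-14,-7) top-left  bias=+0
  edge (10, 12)→(18, 12): d=(8,0) top-left  bias=+0
  edge (18, 12)→(24, 19): d=(6,7) right/bottom  bias=-1
    (6,6)@(13, 13): e=[7,8,41] → █
    (7,6)@(15, 13): e=[21,8,27] → █
    (8,6)@(17, 13): e=[35,8,13] → █
    (9,6)@(19, 13): e=[49,8,-1] → ·
    (6,7)@(13, 15): e=[-21,24,53] → ·
    (7,7)@(15, 15): e=[-7,24,39] → ·
    (8,7)@(17, 15): e=[7,24,25] → █
    (9,7)@(19, 15): e=[21,24,11] → █
    (10,7)@(21, 15): e=[35,24,-3] → ·
    (8,8)@(17, 17): e=[-21,40,37] → ·
    (9,8)@(19, 17): e=[-7,40,23] → ·
    (10,8)@(21, 17): e=[7,40,9] → █
  covered (6 px):
    · · · · · · · · · · · ·
    · · · · · · · · · · · ·
    · · · · · · · · · · · ·
    · · · · · · · · · · · ·
    · · · · · · · · · · · ·
    · · · · · · · · · · · ·
    · · · · · · █ █ █ · · ·
    · · · · · · · · █ █ · ·
    · · · · · · · · · · █ ·
    · · · · · · · · · · · ·
    · · · · · · · · · · · ·

Z-buffer (winner per pixel, '.' = empty):
  . . . . . . . . . . . .
  . . . . . . . . . . . .
  . . . . . . . . . . . .
  . 0 0 0 0 . 1 1 1 . . .
  . . 1 1 1 1 1 1 . . . .
  . . . 1 1 1 1 . . . . .
  . . . 1 1 1 2 2 2 . . .
  . . . . 1 . . . 2 2 . .
  . . . . . . . . . . 2 .
  . . . . . . . . . . . .
  . . . . . . . . . . . .

Answer: 1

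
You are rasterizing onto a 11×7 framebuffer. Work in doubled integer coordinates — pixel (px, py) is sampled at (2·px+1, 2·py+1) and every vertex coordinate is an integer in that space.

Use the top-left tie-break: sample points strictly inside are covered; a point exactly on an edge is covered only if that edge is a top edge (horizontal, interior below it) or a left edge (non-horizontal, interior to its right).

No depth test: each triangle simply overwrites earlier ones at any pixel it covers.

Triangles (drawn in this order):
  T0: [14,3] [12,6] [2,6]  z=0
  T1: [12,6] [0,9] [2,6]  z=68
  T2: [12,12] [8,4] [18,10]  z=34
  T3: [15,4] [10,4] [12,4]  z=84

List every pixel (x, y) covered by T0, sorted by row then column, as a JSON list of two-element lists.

T0:
  2·area = 30
  edge (14, 3)→(12, 6): d=(-2,3) right/bottom  bias=-1
  edge (12, 6)→(2, 6): d=(-10,0) right/bottom  bias=-1
  edge (2, 6)→(14, 3): d=(12,-3) top-left  bias=+0
    (3,2)@(7, 5): e=[17,10,3] → X
    (4,2)@(9, 5): e=[11,10,9] → X
    (5,2)@(11, 5): e=[5,10,15] → X
    (6,2)@(13, 5): e=[-1,10,21] → .
    (3,3)@(7, 7): e=[13,-10,27] → .
    (4,3)@(9, 7): e=[7,-10,33] → .
    (5,3)@(11, 7): e=[1,-10,39] → .
  covered (3 px):
    . . . . . . . . . . .
    . . . . . . . . . . .
    . . . X X X . . . . .
    . . . . . . . . . . .
    . . . . . . . . . . .
    . . . . . . . . . . .
    . . . . . . . . . . .
T1:
  2·area = 30
  edge (12, 6)→(0, 9): d=(-12,3) right/bottom  bias=-1
  edge (0, 9)→(2, 6): d=(2,-3) top-left  bias=+0
  edge (2, 6)→(12, 6): d=(10,0) top-left  bias=+0
    (1,3)@(3, 7): e=[15,5,10] → X
    (2,3)@(5, 7): e=[9,11,10] → X
    (3,3)@(7, 7): e=[3,17,10] → X
    (4,3)@(9, 7): e=[-3,23,10] → .
    (1,4)@(3, 9): e=[-9,9,30] → .
    (2,4)@(5, 9): e=[-15,15,30] → .
    (3,4)@(7, 9): e=[-21,21,30] → .
  covered (3 px):
    . . . . . . . . . . .
    . . . . . . . . . . .
    . . . . . . . . . . .
    . X X X . . . . . . .
    . . . . . . . . . . .
    . . . . . . . . . . .
    . . . . . . . . . . .
T2:
  2·area = 56
  edge (12, 12)→(8, 4): d=(-4,-8) top-left  bias=+0
  edge (8, 4)→(18, 10): d=(10,6) right/bottom  bias=-1
  edge (18, 10)→(12, 12): d=(-6,2) right/bottom  bias=-1
    (1,0)@(3, 1): e=[-28,0,84] → .  [on edge]
    (4,2)@(9, 5): e=[4,4,48] → X
    (5,2)@(11, 5): e=[20,-8,44] → .
    (4,3)@(9, 7): e=[-4,24,36] → .
    (5,3)@(11, 7): e=[12,12,32] → X
    (6,3)@(13, 7): e=[28,0,28] → .  [on edge]
    (5,4)@(11, 9): e=[4,32,20] → X
    (6,4)@(13, 9): e=[20,20,16] → X
    (7,4)@(15, 9): e=[36,8,12] → X
    (8,4)@(17, 9): e=[52,-4,8] → .
    (10,4)@(21, 9): e=[84,-28,0] → .  [on edge]
    (5,5)@(11, 11): e=[-4,52,8] → .
    (7,5)@(15, 11): e=[28,28,0] → .  [on edge]
    (4,6)@(9, 13): e=[-28,84,0] → .  [on edge]
  covered (6 px):
    . . . . . . . . . . .
    . . . . . . . . . . .
    . . . . X . . . . . .
    . . . . . X . . . . .
    . . . . . X X X . . .
    . . . . . . X . . . .
    . . . . . . . . . . .
T3:
  degenerate (2·area = 0) — covers nothing

Result: [[3,2],[4,2],[5,2]]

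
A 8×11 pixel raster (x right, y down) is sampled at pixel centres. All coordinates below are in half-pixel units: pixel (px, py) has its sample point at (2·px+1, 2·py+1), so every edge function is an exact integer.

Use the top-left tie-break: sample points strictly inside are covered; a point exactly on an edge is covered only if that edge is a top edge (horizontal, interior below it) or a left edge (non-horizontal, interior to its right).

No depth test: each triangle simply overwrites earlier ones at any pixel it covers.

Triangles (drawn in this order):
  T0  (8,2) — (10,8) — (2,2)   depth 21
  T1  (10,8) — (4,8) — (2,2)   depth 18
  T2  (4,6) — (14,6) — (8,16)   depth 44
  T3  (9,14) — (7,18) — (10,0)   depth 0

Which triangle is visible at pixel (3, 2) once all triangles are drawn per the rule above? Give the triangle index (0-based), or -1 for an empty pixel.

T0:
  2·area = 36
  edge (8, 2)→(10, 8): d=(2,6) right/bottom  bias=-1
  edge (10, 8)→(2, 2): d=(-8,-6) top-left  bias=+0
  edge (2, 2)→(8, 2): d=(6,0) top-left  bias=+0
    (2,1)@(5, 3): e=[20,10,6] → #
    (3,1)@(7, 3): e=[8,22,6] → #
    (4,1)@(9, 3): e=[-4,34,6] → ·
    (2,2)@(5, 5): e=[24,-6,18] → ·
    (3,2)@(7, 5): e=[12,6,18] → #
    (4,2)@(9, 5): e=[0,18,18] → ·  [on edge]
    (3,3)@(7, 7): e=[16,-10,30] → ·
    (4,3)@(9, 7): e=[4,2,30] → #
    (5,3)@(11, 7): e=[-8,14,30] → ·
    (4,4)@(9, 9): e=[8,-14,42] → ·
    (5,5)@(11, 11): e=[0,-18,54] → ·  [on edge]
    (6,8)@(13, 17): e=[0,-54,90] → ·  [on edge]
  covered (4 px):
    · · · · · · · ·
    · · # # · · · ·
    · · · # · · · ·
    · · · · # · · ·
    · · · · · · · ·
    · · · · · · · ·
    · · · · · · · ·
    · · · · · · · ·
    · · · · · · · ·
    · · · · · · · ·
    · · · · · · · ·
T1:
  2·area = 36
  edge (10, 8)→(4, 8): d=(-6,0) right/bottom  bias=-1
  edge (4, 8)→(2, 2): d=(-2,-6) top-left  bias=+0
  edge (2, 2)→(10, 8): d=(8,6) right/bottom  bias=-1
    (1,1)@(3, 3): e=[30,4,2] → #
    (2,1)@(5, 3): e=[30,16,-10] → ·
    (1,2)@(3, 5): e=[18,0,18] → #  [on edge]
    (2,2)@(5, 5): e=[18,12,6] → #
    (3,2)@(7, 5): e=[18,24,-6] → ·
    (1,3)@(3, 7): e=[6,-4,34] → ·
    (2,3)@(5, 7): e=[6,8,22] → #
    (3,3)@(7, 7): e=[6,20,10] → #
    (4,3)@(9, 7): e=[6,32,-2] → ·
    (2,4)@(5, 9): e=[-6,4,38] → ·
    (3,4)@(7, 9): e=[-6,16,26] → ·
    (2,5)@(5, 11): e=[-18,0,54] → ·  [on edge]
    (3,8)@(7, 17): e=[-54,0,90] → ·  [on edge]
  covered (5 px):
    · · · · · · · ·
    · # · · · · · ·
    · # # · · · · ·
    · · # # · · · ·
    · · · · · · · ·
    · · · · · · · ·
    · · · · · · · ·
    · · · · · · · ·
    · · · · · · · ·
    · · · · · · · ·
    · · · · · · · ·
T2:
  2·area = 100
  edge (4, 6)→(14, 6): d=(10,0) top-left  bias=+0
  edge (14, 6)→(8, 16): d=(-6,10) right/bottom  bias=-1
  edge (8, 16)→(4, 6): d=(-4,-10) top-left  bias=+0
    (2,3)@(5, 7): e=[10,84,6] → #
    (3,3)@(7, 7): e=[10,64,26] → #
    (4,3)@(9, 7): e=[10,44,46] → #
    (5,3)@(11, 7): e=[10,24,66] → #
    (6,3)@(13, 7): e=[10,4,86] → #
    (7,3)@(15, 7): e=[10,-16,106] → ·
    (2,4)@(5, 9): e=[30,72,-2] → ·
    (3,4)@(7, 9): e=[30,52,18] → #
    (6,4)@(13, 9): e=[30,-8,78] → ·
    (3,5)@(7, 11): e=[50,40,10] → #
    (5,5)@(11, 11): e=[50,0,50] → ·  [on edge]
    (3,6)@(7, 13): e=[70,28,2] → #
    (2,10)@(5, 21): e=[150,0,-50] → ·  [on edge]
  covered (12 px):
    · · · · · · · ·
    · · · · · · · ·
    · · · · · · · ·
    · · # # # # # ·
    · · · # # # · ·
    · · · # # · · ·
    · · · # # · · ·
    · · · · · · · ·
    · · · · · · · ·
    · · · · · · · ·
    · · · · · · · ·
T3:
  2·area = 24
  edge (9, 14)→(7, 18): d=(-2,4) right/bottom  bias=-1
  edge (7, 18)→(10, 0): d=(3,-18) top-left  bias=+0
  edge (10, 0)→(9, 14): d=(-1,14) right/bottom  bias=-1
    (4,3)@(9, 7): e=[14,3,7] → #
    (5,3)@(11, 7): e=[6,39,-21] → ·
    (4,4)@(9, 9): e=[10,9,5] → #
    (5,4)@(11, 9): e=[2,45,-23] → ·
    (4,5)@(9, 11): e=[6,15,3] → #
    (5,5)@(11, 11): e=[-2,51,-25] → ·
    (4,6)@(9, 13): e=[2,21,1] → #
    (5,6)@(11, 13): e=[-6,57,-27] → ·
    (4,7)@(9, 15): e=[-2,27,-1] → ·
  covered (4 px):
    · · · · · · · ·
    · · · · · · · ·
    · · · · · · · ·
    · · · · # · · ·
    · · · · # · · ·
    · · · · # · · ·
    · · · · # · · ·
    · · · · · · · ·
    · · · · · · · ·
    · · · · · · · ·
    · · · · · · · ·

Z-buffer (winner per pixel, '.' = empty):
  . . . . . . . .
  . 1 0 0 . . . .
  . 1 1 0 . . . .
  . . 2 2 3 2 2 .
  . . . 2 3 2 . .
  . . . 2 3 . . .
  . . . 2 3 . . .
  . . . . . . . .
  . . . . . . . .
  . . . . . . . .
  . . . . . . . .

Answer: 0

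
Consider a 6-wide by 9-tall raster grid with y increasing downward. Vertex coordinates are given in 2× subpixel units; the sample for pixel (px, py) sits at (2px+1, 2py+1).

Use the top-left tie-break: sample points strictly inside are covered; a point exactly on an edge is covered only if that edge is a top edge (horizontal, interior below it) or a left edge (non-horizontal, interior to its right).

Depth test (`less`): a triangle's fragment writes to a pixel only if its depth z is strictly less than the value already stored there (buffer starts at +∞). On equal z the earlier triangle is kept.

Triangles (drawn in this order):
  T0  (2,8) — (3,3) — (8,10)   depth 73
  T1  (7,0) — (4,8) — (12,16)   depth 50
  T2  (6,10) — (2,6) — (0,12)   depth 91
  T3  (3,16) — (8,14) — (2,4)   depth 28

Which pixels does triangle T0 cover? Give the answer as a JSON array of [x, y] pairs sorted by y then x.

T0:
  2·area = 32
  edge (2, 8)→(3, 3): d=(1,-5) top-left  bias=+0
  edge (3, 3)→(8, 10): d=(5,7) right/bottom  bias=-1
  edge (8, 10)→(2, 8): d=(-6,-2) top-left  bias=+0
    (1,1)@(3, 3): e=[0,0,32] → .  [on edge]
    (1,2)@(3, 5): e=[2,10,20] → X
    (2,2)@(5, 5): e=[12,-4,24] → .
    (1,3)@(3, 7): e=[4,20,8] → X
    (2,3)@(5, 7): e=[14,6,12] → X
    (3,3)@(7, 7): e=[24,-8,16] → .
    (1,4)@(3, 9): e=[6,30,-4] → .
    (2,4)@(5, 9): e=[16,16,0] → X  [on edge]
    (3,4)@(7, 9): e=[26,2,4] → X
    (4,4)@(9, 9): e=[36,-12,8] → .
    (2,5)@(5, 11): e=[18,26,-12] → .
    (3,5)@(7, 11): e=[28,12,-8] → .
    (5,5)@(11, 11): e=[48,-16,0] → .  [on edge]
    (0,6)@(1, 13): e=[0,64,-32] → .  [on edge]
  covered (5 px):
    . . . . . .
    . . . . . .
    . X . . . .
    . X X . . .
    . . X X . .
    . . . . . .
    . . . . . .
    . . . . . .
    . . . . . .
T1:
  2·area = 88  (B↔C swapped to make it positive)
  edge (7, 0)→(12, 16): d=(5,16) right/bottom  bias=-1
  edge (12, 16)→(4, 8): d=(-8,-8) top-left  bias=+0
  edge (4, 8)→(7, 0): d=(3,-8) top-left  bias=+0
    (3,0)@(7, 1): e=[5,80,3] → X
    (4,0)@(9, 1): e=[-27,96,19] → .
    (3,1)@(7, 3): e=[15,64,9] → X
    (4,1)@(9, 3): e=[-17,80,25] → .
    (0,2)@(1, 5): e=[121,0,-33] → .  [on edge]
    (3,2)@(7, 5): e=[25,48,15] → X
    (4,2)@(9, 5): e=[-7,64,31] → .
    (1,3)@(3, 7): e=[99,0,-11] → .  [on edge]
    (2,3)@(5, 7): e=[67,16,5] → X
    (4,3)@(9, 7): e=[3,48,37] → X
    (5,3)@(11, 7): e=[-29,64,53] → .
    (2,4)@(5, 9): e=[77,0,11] → X  [on edge]
    (3,5)@(7, 11): e=[55,0,33] → X  [on edge]
    (4,6)@(9, 13): e=[33,0,55] → X  [on edge]
    (5,7)@(11, 15): e=[11,0,77] → X  [on edge]
  covered (14 px):
    . . . X . .
    . . . X . .
    . . . X . .
    . . X X X .
    . . X X X .
    . . . X X .
    . . . . X X
    . . . . . X
    . . . . . .
T2:
  2·area = 32  (B↔C swapped to make it positive)
  edge (6, 10)→(0, 12): d=(-6,2) right/bottom  bias=-1
  edge (0, 12)→(2, 6): d=(2,-6) top-left  bias=+0
  edge (2, 6)→(6, 10): d=(4,4) right/bottom  bias=-1
    (1,1)@(3, 3): e=[48,0,-16] → .  [on edge]
    (0,2)@(1, 5): e=[40,-8,0] → .  [on edge]
    (1,3)@(3, 7): e=[24,8,0] → .  [on edge]
    (0,4)@(1, 9): e=[16,0,16] → X  [on edge]
    (1,4)@(3, 9): e=[12,12,8] → X
    (2,4)@(5, 9): e=[8,24,0] → .  [on edge]
    (4,4)@(9, 9): e=[0,48,-16] → .  [on edge]
    (0,5)@(1, 11): e=[4,4,24] → X
    (1,5)@(3, 11): e=[0,16,16] → .  [on edge]
    (3,5)@(7, 11): e=[-8,40,0] → .  [on edge]
    (0,6)@(1, 13): e=[-8,8,32] → .
    (4,6)@(9, 13): e=[-24,56,0] → .  [on edge]
    (5,7)@(11, 15): e=[-40,72,0] → .  [on edge]
  covered (3 px):
    . . . . . .
    . . . . . .
    . . . . . .
    . . . . . .
    X X . . . .
    X . . . . .
    . . . . . .
    . . . . . .
    . . . . . .
T3:
  2·area = 62  (B↔C swapped to make it positive)
  edge (3, 16)→(2, 4): d=(-1,-12) top-left  bias=+0
  edge (2, 4)→(8, 14): d=(6,10) right/bottom  bias=-1
  edge (8, 14)→(3, 16): d=(-5,2) right/bottom  bias=-1
    (1,3)@(3, 7): e=[9,8,45] → X
    (2,3)@(5, 7): e=[33,-12,41] → .
    (1,4)@(3, 9): e=[7,20,35] → X
    (2,4)@(5, 9): e=[31,0,31] → .  [on edge]
    (1,5)@(3, 11): e=[5,32,25] → X
    (2,5)@(5, 11): e=[29,12,21] → X
    (3,5)@(7, 11): e=[53,-8,17] → .
    (1,6)@(3, 13): e=[3,44,15] → X
    (3,6)@(7, 13): e=[51,4,7] → X
    (4,6)@(9, 13): e=[75,-16,3] → .
    (1,7)@(3, 15): e=[1,56,5] → X
    (3,7)@(7, 15): e=[49,16,-3] → .
  covered (9 px):
    . . . . . .
    . . . . . .
    . . . . . .
    . X . . . .
    . X . . . .
    . X X . . .
    . X X X . .
    . X X . . .
    . . . . . .

Final: [[1,2],[1,3],[2,3],[2,4],[3,4]]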